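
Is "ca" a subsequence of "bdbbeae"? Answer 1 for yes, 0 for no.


Check if "ca" is a subsequence of "bdbbeae"
Greedy scan:
  Position 0 ('b'): no match needed
  Position 1 ('d'): no match needed
  Position 2 ('b'): no match needed
  Position 3 ('b'): no match needed
  Position 4 ('e'): no match needed
  Position 5 ('a'): no match needed
  Position 6 ('e'): no match needed
Only matched 0/2 characters => not a subsequence

0


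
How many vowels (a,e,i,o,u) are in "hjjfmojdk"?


Input: hjjfmojdk
Checking each character:
  'h' at position 0: consonant
  'j' at position 1: consonant
  'j' at position 2: consonant
  'f' at position 3: consonant
  'm' at position 4: consonant
  'o' at position 5: vowel (running total: 1)
  'j' at position 6: consonant
  'd' at position 7: consonant
  'k' at position 8: consonant
Total vowels: 1

1


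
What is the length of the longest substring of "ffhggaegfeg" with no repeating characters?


Input: "ffhggaegfeg"
Sliding window (track last position of each char):
  Position 0 ('f'): window [0,0] length 1 -- new best
  Position 1 ('f'): repeat (last at 0), move window start to 1
  Position 1 ('f'): window [1,1] length 1
  Position 2 ('h'): window [1,2] length 2 -- new best
  Position 3 ('g'): window [1,3] length 3 -- new best
  Position 4 ('g'): repeat (last at 3), move window start to 4
  Position 4 ('g'): window [4,4] length 1
  Position 5 ('a'): window [4,5] length 2
  Position 6 ('e'): window [4,6] length 3
  Position 7 ('g'): repeat (last at 4), move window start to 5
  Position 7 ('g'): window [5,7] length 3
  Position 8 ('f'): window [5,8] length 4 -- new best
  Position 9 ('e'): repeat (last at 6), move window start to 7
  Position 9 ('e'): window [7,9] length 3
  Position 10 ('g'): repeat (last at 7), move window start to 8
  Position 10 ('g'): window [8,10] length 3
Longest substring with no repeats: "aegf" with length 4

4


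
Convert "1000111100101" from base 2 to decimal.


Input: "1000111100101" in base 2
Positional expansion:
  Digit '1' (value 1) x 2^12 = 4096
  Digit '0' (value 0) x 2^11 = 0
  Digit '0' (value 0) x 2^10 = 0
  Digit '0' (value 0) x 2^9 = 0
  Digit '1' (value 1) x 2^8 = 256
  Digit '1' (value 1) x 2^7 = 128
  Digit '1' (value 1) x 2^6 = 64
  Digit '1' (value 1) x 2^5 = 32
  Digit '0' (value 0) x 2^4 = 0
  Digit '0' (value 0) x 2^3 = 0
  Digit '1' (value 1) x 2^2 = 4
  Digit '0' (value 0) x 2^1 = 0
  Digit '1' (value 1) x 2^0 = 1
Sum = 4581

4581


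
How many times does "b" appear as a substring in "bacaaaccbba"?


Searching for "b" in "bacaaaccbba"
Scanning each position:
  Position 0: "b" => MATCH
  Position 1: "a" => no
  Position 2: "c" => no
  Position 3: "a" => no
  Position 4: "a" => no
  Position 5: "a" => no
  Position 6: "c" => no
  Position 7: "c" => no
  Position 8: "b" => MATCH
  Position 9: "b" => MATCH
  Position 10: "a" => no
Total occurrences: 3

3


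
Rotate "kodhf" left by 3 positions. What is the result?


Input: "kodhf", rotate left by 3
First 3 characters: "kod"
Remaining characters: "hf"
Concatenate remaining + first: "hf" + "kod" = "hfkod"

hfkod


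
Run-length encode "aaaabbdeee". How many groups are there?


Input: aaaabbdeee
Scanning for consecutive runs:
  Group 1: 'a' x 4 (positions 0-3)
  Group 2: 'b' x 2 (positions 4-5)
  Group 3: 'd' x 1 (positions 6-6)
  Group 4: 'e' x 3 (positions 7-9)
Total groups: 4

4


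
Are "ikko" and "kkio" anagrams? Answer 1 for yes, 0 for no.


Strings: "ikko", "kkio"
Sorted first:  ikko
Sorted second: ikko
Sorted forms match => anagrams

1


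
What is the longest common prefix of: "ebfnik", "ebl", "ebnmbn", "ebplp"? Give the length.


Words: ebfnik, ebl, ebnmbn, ebplp
  Position 0: all 'e' => match
  Position 1: all 'b' => match
  Position 2: ('f', 'l', 'n', 'p') => mismatch, stop
LCP = "eb" (length 2)

2


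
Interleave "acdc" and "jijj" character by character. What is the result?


Interleaving "acdc" and "jijj":
  Position 0: 'a' from first, 'j' from second => "aj"
  Position 1: 'c' from first, 'i' from second => "ci"
  Position 2: 'd' from first, 'j' from second => "dj"
  Position 3: 'c' from first, 'j' from second => "cj"
Result: ajcidjcj

ajcidjcj


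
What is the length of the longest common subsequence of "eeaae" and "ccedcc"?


LCS of "eeaae" and "ccedcc"
DP table:
           c    c    e    d    c    c
      0    0    0    0    0    0    0
  e   0    0    0    1    1    1    1
  e   0    0    0    1    1    1    1
  a   0    0    0    1    1    1    1
  a   0    0    0    1    1    1    1
  e   0    0    0    1    1    1    1
LCS length = dp[5][6] = 1

1


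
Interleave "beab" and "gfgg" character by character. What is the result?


Interleaving "beab" and "gfgg":
  Position 0: 'b' from first, 'g' from second => "bg"
  Position 1: 'e' from first, 'f' from second => "ef"
  Position 2: 'a' from first, 'g' from second => "ag"
  Position 3: 'b' from first, 'g' from second => "bg"
Result: bgefagbg

bgefagbg


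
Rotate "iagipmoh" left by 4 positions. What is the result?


Input: "iagipmoh", rotate left by 4
First 4 characters: "iagi"
Remaining characters: "pmoh"
Concatenate remaining + first: "pmoh" + "iagi" = "pmohiagi"

pmohiagi


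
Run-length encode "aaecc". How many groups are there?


Input: aaecc
Scanning for consecutive runs:
  Group 1: 'a' x 2 (positions 0-1)
  Group 2: 'e' x 1 (positions 2-2)
  Group 3: 'c' x 2 (positions 3-4)
Total groups: 3

3


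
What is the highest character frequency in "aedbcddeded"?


Input: aedbcddeded
Character counts:
  'a': 1
  'b': 1
  'c': 1
  'd': 5
  'e': 3
Maximum frequency: 5

5


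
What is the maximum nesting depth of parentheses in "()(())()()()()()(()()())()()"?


Input: "()(())()()()()()(()()())()()"
Tracking depth:
  Position 0 '(': depth becomes 1
  Position 1 ')': depth becomes 0
  Position 2 '(': depth becomes 1
  Position 3 '(': depth becomes 2
  Position 4 ')': depth becomes 1
  Position 5 ')': depth becomes 0
  Position 6 '(': depth becomes 1
  Position 7 ')': depth becomes 0
  Position 8 '(': depth becomes 1
  Position 9 ')': depth becomes 0
  Position 10 '(': depth becomes 1
  Position 11 ')': depth becomes 0
  Position 12 '(': depth becomes 1
  Position 13 ')': depth becomes 0
  Position 14 '(': depth becomes 1
  Position 15 ')': depth becomes 0
  Position 16 '(': depth becomes 1
  Position 17 '(': depth becomes 2
  Position 18 ')': depth becomes 1
  Position 19 '(': depth becomes 2
  Position 20 ')': depth becomes 1
  Position 21 '(': depth becomes 2
  Position 22 ')': depth becomes 1
  Position 23 ')': depth becomes 0
  Position 24 '(': depth becomes 1
  Position 25 ')': depth becomes 0
  Position 26 '(': depth becomes 1
  Position 27 ')': depth becomes 0
Maximum depth reached: 2

2


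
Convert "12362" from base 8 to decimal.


Input: "12362" in base 8
Positional expansion:
  Digit '1' (value 1) x 8^4 = 4096
  Digit '2' (value 2) x 8^3 = 1024
  Digit '3' (value 3) x 8^2 = 192
  Digit '6' (value 6) x 8^1 = 48
  Digit '2' (value 2) x 8^0 = 2
Sum = 5362

5362


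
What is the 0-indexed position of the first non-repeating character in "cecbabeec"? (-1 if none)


Input: cecbabeec
Character frequencies:
  'a': 1
  'b': 2
  'c': 3
  'e': 3
Scanning left to right for freq == 1:
  Position 0 ('c'): freq=3, skip
  Position 1 ('e'): freq=3, skip
  Position 2 ('c'): freq=3, skip
  Position 3 ('b'): freq=2, skip
  Position 4 ('a'): unique! => answer = 4

4


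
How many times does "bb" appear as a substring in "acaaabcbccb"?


Searching for "bb" in "acaaabcbccb"
Scanning each position:
  Position 0: "ac" => no
  Position 1: "ca" => no
  Position 2: "aa" => no
  Position 3: "aa" => no
  Position 4: "ab" => no
  Position 5: "bc" => no
  Position 6: "cb" => no
  Position 7: "bc" => no
  Position 8: "cc" => no
  Position 9: "cb" => no
Total occurrences: 0

0


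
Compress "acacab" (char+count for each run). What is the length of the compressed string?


Input: acacab
Runs:
  'a' x 1 => "a1"
  'c' x 1 => "c1"
  'a' x 1 => "a1"
  'c' x 1 => "c1"
  'a' x 1 => "a1"
  'b' x 1 => "b1"
Compressed: "a1c1a1c1a1b1"
Compressed length: 12

12


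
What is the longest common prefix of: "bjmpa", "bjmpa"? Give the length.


Words: bjmpa, bjmpa
  Position 0: all 'b' => match
  Position 1: all 'j' => match
  Position 2: all 'm' => match
  Position 3: all 'p' => match
  Position 4: all 'a' => match
LCP = "bjmpa" (length 5)

5


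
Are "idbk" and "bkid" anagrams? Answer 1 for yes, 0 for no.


Strings: "idbk", "bkid"
Sorted first:  bdik
Sorted second: bdik
Sorted forms match => anagrams

1


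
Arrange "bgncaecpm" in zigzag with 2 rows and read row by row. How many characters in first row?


Zigzag "bgncaecpm" into 2 rows:
Placing characters:
  'b' => row 0
  'g' => row 1
  'n' => row 0
  'c' => row 1
  'a' => row 0
  'e' => row 1
  'c' => row 0
  'p' => row 1
  'm' => row 0
Rows:
  Row 0: "bnacm"
  Row 1: "gcep"
First row length: 5

5


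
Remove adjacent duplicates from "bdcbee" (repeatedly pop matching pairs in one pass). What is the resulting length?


Input: bdcbee
Stack-based adjacent duplicate removal:
  Read 'b': push. Stack: b
  Read 'd': push. Stack: bd
  Read 'c': push. Stack: bdc
  Read 'b': push. Stack: bdcb
  Read 'e': push. Stack: bdcbe
  Read 'e': matches stack top 'e' => pop. Stack: bdcb
Final stack: "bdcb" (length 4)

4


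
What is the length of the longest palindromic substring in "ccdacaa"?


Input: "ccdacaa"
Checking substrings for palindromes:
  [3:6] "aca" (len 3) => palindrome
  [0:2] "cc" (len 2) => palindrome
  [5:7] "aa" (len 2) => palindrome
Longest palindromic substring: "aca" with length 3

3


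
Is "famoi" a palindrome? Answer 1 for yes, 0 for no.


Input: famoi
Reversed: iomaf
  Compare pos 0 ('f') with pos 4 ('i'): MISMATCH
  Compare pos 1 ('a') with pos 3 ('o'): MISMATCH
Result: not a palindrome

0


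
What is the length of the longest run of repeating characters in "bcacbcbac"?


Input: "bcacbcbac"
Scanning for longest run:
  Position 1 ('c'): new char, reset run to 1
  Position 2 ('a'): new char, reset run to 1
  Position 3 ('c'): new char, reset run to 1
  Position 4 ('b'): new char, reset run to 1
  Position 5 ('c'): new char, reset run to 1
  Position 6 ('b'): new char, reset run to 1
  Position 7 ('a'): new char, reset run to 1
  Position 8 ('c'): new char, reset run to 1
Longest run: 'b' with length 1

1


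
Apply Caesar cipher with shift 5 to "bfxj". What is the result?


Caesar cipher: shift "bfxj" by 5
  'b' (pos 1) + 5 = pos 6 = 'g'
  'f' (pos 5) + 5 = pos 10 = 'k'
  'x' (pos 23) + 5 = pos 2 = 'c'
  'j' (pos 9) + 5 = pos 14 = 'o'
Result: gkco

gkco


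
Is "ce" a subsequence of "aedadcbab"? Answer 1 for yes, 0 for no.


Check if "ce" is a subsequence of "aedadcbab"
Greedy scan:
  Position 0 ('a'): no match needed
  Position 1 ('e'): no match needed
  Position 2 ('d'): no match needed
  Position 3 ('a'): no match needed
  Position 4 ('d'): no match needed
  Position 5 ('c'): matches sub[0] = 'c'
  Position 6 ('b'): no match needed
  Position 7 ('a'): no match needed
  Position 8 ('b'): no match needed
Only matched 1/2 characters => not a subsequence

0


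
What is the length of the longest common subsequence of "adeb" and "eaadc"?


LCS of "adeb" and "eaadc"
DP table:
           e    a    a    d    c
      0    0    0    0    0    0
  a   0    0    1    1    1    1
  d   0    0    1    1    2    2
  e   0    1    1    1    2    2
  b   0    1    1    1    2    2
LCS length = dp[4][5] = 2

2


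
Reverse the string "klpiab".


Input: klpiab
Reading characters right to left:
  Position 5: 'b'
  Position 4: 'a'
  Position 3: 'i'
  Position 2: 'p'
  Position 1: 'l'
  Position 0: 'k'
Reversed: baiplk

baiplk


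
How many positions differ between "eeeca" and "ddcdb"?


Comparing "eeeca" and "ddcdb" position by position:
  Position 0: 'e' vs 'd' => DIFFER
  Position 1: 'e' vs 'd' => DIFFER
  Position 2: 'e' vs 'c' => DIFFER
  Position 3: 'c' vs 'd' => DIFFER
  Position 4: 'a' vs 'b' => DIFFER
Positions that differ: 5

5


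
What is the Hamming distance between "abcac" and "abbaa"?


Comparing "abcac" and "abbaa" position by position:
  Position 0: 'a' vs 'a' => same
  Position 1: 'b' vs 'b' => same
  Position 2: 'c' vs 'b' => differ
  Position 3: 'a' vs 'a' => same
  Position 4: 'c' vs 'a' => differ
Total differences (Hamming distance): 2

2


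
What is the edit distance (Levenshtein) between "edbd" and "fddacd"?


Computing edit distance: "edbd" -> "fddacd"
DP table:
           f    d    d    a    c    d
      0    1    2    3    4    5    6
  e   1    1    2    3    4    5    6
  d   2    2    1    2    3    4    5
  b   3    3    2    2    3    4    5
  d   4    4    3    2    3    4    4
Edit distance = dp[4][6] = 4

4


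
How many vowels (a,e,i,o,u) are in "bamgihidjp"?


Input: bamgihidjp
Checking each character:
  'b' at position 0: consonant
  'a' at position 1: vowel (running total: 1)
  'm' at position 2: consonant
  'g' at position 3: consonant
  'i' at position 4: vowel (running total: 2)
  'h' at position 5: consonant
  'i' at position 6: vowel (running total: 3)
  'd' at position 7: consonant
  'j' at position 8: consonant
  'p' at position 9: consonant
Total vowels: 3

3


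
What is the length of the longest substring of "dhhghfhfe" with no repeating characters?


Input: "dhhghfhfe"
Sliding window (track last position of each char):
  Position 0 ('d'): window [0,0] length 1 -- new best
  Position 1 ('h'): window [0,1] length 2 -- new best
  Position 2 ('h'): repeat (last at 1), move window start to 2
  Position 2 ('h'): window [2,2] length 1
  Position 3 ('g'): window [2,3] length 2
  Position 4 ('h'): repeat (last at 2), move window start to 3
  Position 4 ('h'): window [3,4] length 2
  Position 5 ('f'): window [3,5] length 3 -- new best
  Position 6 ('h'): repeat (last at 4), move window start to 5
  Position 6 ('h'): window [5,6] length 2
  Position 7 ('f'): repeat (last at 5), move window start to 6
  Position 7 ('f'): window [6,7] length 2
  Position 8 ('e'): window [6,8] length 3
Longest substring with no repeats: "ghf" with length 3

3


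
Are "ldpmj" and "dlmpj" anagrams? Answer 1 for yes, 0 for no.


Strings: "ldpmj", "dlmpj"
Sorted first:  djlmp
Sorted second: djlmp
Sorted forms match => anagrams

1


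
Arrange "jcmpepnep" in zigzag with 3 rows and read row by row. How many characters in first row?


Zigzag "jcmpepnep" into 3 rows:
Placing characters:
  'j' => row 0
  'c' => row 1
  'm' => row 2
  'p' => row 1
  'e' => row 0
  'p' => row 1
  'n' => row 2
  'e' => row 1
  'p' => row 0
Rows:
  Row 0: "jep"
  Row 1: "cppe"
  Row 2: "mn"
First row length: 3

3


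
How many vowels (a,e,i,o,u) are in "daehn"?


Input: daehn
Checking each character:
  'd' at position 0: consonant
  'a' at position 1: vowel (running total: 1)
  'e' at position 2: vowel (running total: 2)
  'h' at position 3: consonant
  'n' at position 4: consonant
Total vowels: 2

2


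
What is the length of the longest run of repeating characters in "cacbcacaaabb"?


Input: "cacbcacaaabb"
Scanning for longest run:
  Position 1 ('a'): new char, reset run to 1
  Position 2 ('c'): new char, reset run to 1
  Position 3 ('b'): new char, reset run to 1
  Position 4 ('c'): new char, reset run to 1
  Position 5 ('a'): new char, reset run to 1
  Position 6 ('c'): new char, reset run to 1
  Position 7 ('a'): new char, reset run to 1
  Position 8 ('a'): continues run of 'a', length=2
  Position 9 ('a'): continues run of 'a', length=3
  Position 10 ('b'): new char, reset run to 1
  Position 11 ('b'): continues run of 'b', length=2
Longest run: 'a' with length 3

3


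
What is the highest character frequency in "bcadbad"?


Input: bcadbad
Character counts:
  'a': 2
  'b': 2
  'c': 1
  'd': 2
Maximum frequency: 2

2


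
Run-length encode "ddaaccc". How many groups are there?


Input: ddaaccc
Scanning for consecutive runs:
  Group 1: 'd' x 2 (positions 0-1)
  Group 2: 'a' x 2 (positions 2-3)
  Group 3: 'c' x 3 (positions 4-6)
Total groups: 3

3


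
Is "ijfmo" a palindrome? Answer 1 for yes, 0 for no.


Input: ijfmo
Reversed: omfji
  Compare pos 0 ('i') with pos 4 ('o'): MISMATCH
  Compare pos 1 ('j') with pos 3 ('m'): MISMATCH
Result: not a palindrome

0


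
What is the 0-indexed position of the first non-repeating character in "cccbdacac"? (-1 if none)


Input: cccbdacac
Character frequencies:
  'a': 2
  'b': 1
  'c': 5
  'd': 1
Scanning left to right for freq == 1:
  Position 0 ('c'): freq=5, skip
  Position 1 ('c'): freq=5, skip
  Position 2 ('c'): freq=5, skip
  Position 3 ('b'): unique! => answer = 3

3


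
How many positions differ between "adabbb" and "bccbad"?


Comparing "adabbb" and "bccbad" position by position:
  Position 0: 'a' vs 'b' => DIFFER
  Position 1: 'd' vs 'c' => DIFFER
  Position 2: 'a' vs 'c' => DIFFER
  Position 3: 'b' vs 'b' => same
  Position 4: 'b' vs 'a' => DIFFER
  Position 5: 'b' vs 'd' => DIFFER
Positions that differ: 5

5


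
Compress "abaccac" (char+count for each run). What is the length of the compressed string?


Input: abaccac
Runs:
  'a' x 1 => "a1"
  'b' x 1 => "b1"
  'a' x 1 => "a1"
  'c' x 2 => "c2"
  'a' x 1 => "a1"
  'c' x 1 => "c1"
Compressed: "a1b1a1c2a1c1"
Compressed length: 12

12


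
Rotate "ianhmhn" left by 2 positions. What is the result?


Input: "ianhmhn", rotate left by 2
First 2 characters: "ia"
Remaining characters: "nhmhn"
Concatenate remaining + first: "nhmhn" + "ia" = "nhmhnia"

nhmhnia


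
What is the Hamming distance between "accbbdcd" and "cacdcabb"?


Comparing "accbbdcd" and "cacdcabb" position by position:
  Position 0: 'a' vs 'c' => differ
  Position 1: 'c' vs 'a' => differ
  Position 2: 'c' vs 'c' => same
  Position 3: 'b' vs 'd' => differ
  Position 4: 'b' vs 'c' => differ
  Position 5: 'd' vs 'a' => differ
  Position 6: 'c' vs 'b' => differ
  Position 7: 'd' vs 'b' => differ
Total differences (Hamming distance): 7

7


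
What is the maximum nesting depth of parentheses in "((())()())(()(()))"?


Input: "((())()())(()(()))"
Tracking depth:
  Position 0 '(': depth becomes 1
  Position 1 '(': depth becomes 2
  Position 2 '(': depth becomes 3
  Position 3 ')': depth becomes 2
  Position 4 ')': depth becomes 1
  Position 5 '(': depth becomes 2
  Position 6 ')': depth becomes 1
  Position 7 '(': depth becomes 2
  Position 8 ')': depth becomes 1
  Position 9 ')': depth becomes 0
  Position 10 '(': depth becomes 1
  Position 11 '(': depth becomes 2
  Position 12 ')': depth becomes 1
  Position 13 '(': depth becomes 2
  Position 14 '(': depth becomes 3
  Position 15 ')': depth becomes 2
  Position 16 ')': depth becomes 1
  Position 17 ')': depth becomes 0
Maximum depth reached: 3

3


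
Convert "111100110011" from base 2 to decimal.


Input: "111100110011" in base 2
Positional expansion:
  Digit '1' (value 1) x 2^11 = 2048
  Digit '1' (value 1) x 2^10 = 1024
  Digit '1' (value 1) x 2^9 = 512
  Digit '1' (value 1) x 2^8 = 256
  Digit '0' (value 0) x 2^7 = 0
  Digit '0' (value 0) x 2^6 = 0
  Digit '1' (value 1) x 2^5 = 32
  Digit '1' (value 1) x 2^4 = 16
  Digit '0' (value 0) x 2^3 = 0
  Digit '0' (value 0) x 2^2 = 0
  Digit '1' (value 1) x 2^1 = 2
  Digit '1' (value 1) x 2^0 = 1
Sum = 3891

3891


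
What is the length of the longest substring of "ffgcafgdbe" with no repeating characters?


Input: "ffgcafgdbe"
Sliding window (track last position of each char):
  Position 0 ('f'): window [0,0] length 1 -- new best
  Position 1 ('f'): repeat (last at 0), move window start to 1
  Position 1 ('f'): window [1,1] length 1
  Position 2 ('g'): window [1,2] length 2 -- new best
  Position 3 ('c'): window [1,3] length 3 -- new best
  Position 4 ('a'): window [1,4] length 4 -- new best
  Position 5 ('f'): repeat (last at 1), move window start to 2
  Position 5 ('f'): window [2,5] length 4
  Position 6 ('g'): repeat (last at 2), move window start to 3
  Position 6 ('g'): window [3,6] length 4
  Position 7 ('d'): window [3,7] length 5 -- new best
  Position 8 ('b'): window [3,8] length 6 -- new best
  Position 9 ('e'): window [3,9] length 7 -- new best
Longest substring with no repeats: "cafgdbe" with length 7

7


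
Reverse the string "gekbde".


Input: gekbde
Reading characters right to left:
  Position 5: 'e'
  Position 4: 'd'
  Position 3: 'b'
  Position 2: 'k'
  Position 1: 'e'
  Position 0: 'g'
Reversed: edbkeg

edbkeg


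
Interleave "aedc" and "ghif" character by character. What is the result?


Interleaving "aedc" and "ghif":
  Position 0: 'a' from first, 'g' from second => "ag"
  Position 1: 'e' from first, 'h' from second => "eh"
  Position 2: 'd' from first, 'i' from second => "di"
  Position 3: 'c' from first, 'f' from second => "cf"
Result: agehdicf

agehdicf


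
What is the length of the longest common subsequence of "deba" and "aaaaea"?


LCS of "deba" and "aaaaea"
DP table:
           a    a    a    a    e    a
      0    0    0    0    0    0    0
  d   0    0    0    0    0    0    0
  e   0    0    0    0    0    1    1
  b   0    0    0    0    0    1    1
  a   0    1    1    1    1    1    2
LCS length = dp[4][6] = 2

2


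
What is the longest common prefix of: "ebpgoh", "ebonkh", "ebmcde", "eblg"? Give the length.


Words: ebpgoh, ebonkh, ebmcde, eblg
  Position 0: all 'e' => match
  Position 1: all 'b' => match
  Position 2: ('p', 'o', 'm', 'l') => mismatch, stop
LCP = "eb" (length 2)

2


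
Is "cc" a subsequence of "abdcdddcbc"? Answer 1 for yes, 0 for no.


Check if "cc" is a subsequence of "abdcdddcbc"
Greedy scan:
  Position 0 ('a'): no match needed
  Position 1 ('b'): no match needed
  Position 2 ('d'): no match needed
  Position 3 ('c'): matches sub[0] = 'c'
  Position 4 ('d'): no match needed
  Position 5 ('d'): no match needed
  Position 6 ('d'): no match needed
  Position 7 ('c'): matches sub[1] = 'c'
  Position 8 ('b'): no match needed
  Position 9 ('c'): no match needed
All 2 characters matched => is a subsequence

1


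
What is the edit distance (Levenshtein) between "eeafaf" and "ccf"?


Computing edit distance: "eeafaf" -> "ccf"
DP table:
           c    c    f
      0    1    2    3
  e   1    1    2    3
  e   2    2    2    3
  a   3    3    3    3
  f   4    4    4    3
  a   5    5    5    4
  f   6    6    6    5
Edit distance = dp[6][3] = 5

5


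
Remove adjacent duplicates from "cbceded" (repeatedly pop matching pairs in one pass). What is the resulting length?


Input: cbceded
Stack-based adjacent duplicate removal:
  Read 'c': push. Stack: c
  Read 'b': push. Stack: cb
  Read 'c': push. Stack: cbc
  Read 'e': push. Stack: cbce
  Read 'd': push. Stack: cbced
  Read 'e': push. Stack: cbcede
  Read 'd': push. Stack: cbceded
Final stack: "cbceded" (length 7)

7


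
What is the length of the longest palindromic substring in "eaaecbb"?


Input: "eaaecbb"
Checking substrings for palindromes:
  [0:4] "eaae" (len 4) => palindrome
  [1:3] "aa" (len 2) => palindrome
  [5:7] "bb" (len 2) => palindrome
Longest palindromic substring: "eaae" with length 4

4


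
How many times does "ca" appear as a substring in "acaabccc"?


Searching for "ca" in "acaabccc"
Scanning each position:
  Position 0: "ac" => no
  Position 1: "ca" => MATCH
  Position 2: "aa" => no
  Position 3: "ab" => no
  Position 4: "bc" => no
  Position 5: "cc" => no
  Position 6: "cc" => no
Total occurrences: 1

1


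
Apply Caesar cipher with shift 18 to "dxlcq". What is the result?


Caesar cipher: shift "dxlcq" by 18
  'd' (pos 3) + 18 = pos 21 = 'v'
  'x' (pos 23) + 18 = pos 15 = 'p'
  'l' (pos 11) + 18 = pos 3 = 'd'
  'c' (pos 2) + 18 = pos 20 = 'u'
  'q' (pos 16) + 18 = pos 8 = 'i'
Result: vpdui

vpdui


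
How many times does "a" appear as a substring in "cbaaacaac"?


Searching for "a" in "cbaaacaac"
Scanning each position:
  Position 0: "c" => no
  Position 1: "b" => no
  Position 2: "a" => MATCH
  Position 3: "a" => MATCH
  Position 4: "a" => MATCH
  Position 5: "c" => no
  Position 6: "a" => MATCH
  Position 7: "a" => MATCH
  Position 8: "c" => no
Total occurrences: 5

5


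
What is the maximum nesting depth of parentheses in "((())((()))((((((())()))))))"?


Input: "((())((()))((((((())()))))))"
Tracking depth:
  Position 0 '(': depth becomes 1
  Position 1 '(': depth becomes 2
  Position 2 '(': depth becomes 3
  Position 3 ')': depth becomes 2
  Position 4 ')': depth becomes 1
  Position 5 '(': depth becomes 2
  Position 6 '(': depth becomes 3
  Position 7 '(': depth becomes 4
  Position 8 ')': depth becomes 3
  Position 9 ')': depth becomes 2
  Position 10 ')': depth becomes 1
  Position 11 '(': depth becomes 2
  Position 12 '(': depth becomes 3
  Position 13 '(': depth becomes 4
  Position 14 '(': depth becomes 5
  Position 15 '(': depth becomes 6
  Position 16 '(': depth becomes 7
  Position 17 '(': depth becomes 8
  Position 18 ')': depth becomes 7
  Position 19 ')': depth becomes 6
  Position 20 '(': depth becomes 7
  Position 21 ')': depth becomes 6
  Position 22 ')': depth becomes 5
  Position 23 ')': depth becomes 4
  Position 24 ')': depth becomes 3
  Position 25 ')': depth becomes 2
  Position 26 ')': depth becomes 1
  Position 27 ')': depth becomes 0
Maximum depth reached: 8

8


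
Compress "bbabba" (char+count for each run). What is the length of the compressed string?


Input: bbabba
Runs:
  'b' x 2 => "b2"
  'a' x 1 => "a1"
  'b' x 2 => "b2"
  'a' x 1 => "a1"
Compressed: "b2a1b2a1"
Compressed length: 8

8


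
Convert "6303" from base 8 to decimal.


Input: "6303" in base 8
Positional expansion:
  Digit '6' (value 6) x 8^3 = 3072
  Digit '3' (value 3) x 8^2 = 192
  Digit '0' (value 0) x 8^1 = 0
  Digit '3' (value 3) x 8^0 = 3
Sum = 3267

3267


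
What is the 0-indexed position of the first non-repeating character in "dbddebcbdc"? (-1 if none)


Input: dbddebcbdc
Character frequencies:
  'b': 3
  'c': 2
  'd': 4
  'e': 1
Scanning left to right for freq == 1:
  Position 0 ('d'): freq=4, skip
  Position 1 ('b'): freq=3, skip
  Position 2 ('d'): freq=4, skip
  Position 3 ('d'): freq=4, skip
  Position 4 ('e'): unique! => answer = 4

4


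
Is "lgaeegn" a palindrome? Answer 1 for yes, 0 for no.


Input: lgaeegn
Reversed: ngeeagl
  Compare pos 0 ('l') with pos 6 ('n'): MISMATCH
  Compare pos 1 ('g') with pos 5 ('g'): match
  Compare pos 2 ('a') with pos 4 ('e'): MISMATCH
Result: not a palindrome

0


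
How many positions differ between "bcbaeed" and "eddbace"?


Comparing "bcbaeed" and "eddbace" position by position:
  Position 0: 'b' vs 'e' => DIFFER
  Position 1: 'c' vs 'd' => DIFFER
  Position 2: 'b' vs 'd' => DIFFER
  Position 3: 'a' vs 'b' => DIFFER
  Position 4: 'e' vs 'a' => DIFFER
  Position 5: 'e' vs 'c' => DIFFER
  Position 6: 'd' vs 'e' => DIFFER
Positions that differ: 7

7


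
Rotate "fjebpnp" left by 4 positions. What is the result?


Input: "fjebpnp", rotate left by 4
First 4 characters: "fjeb"
Remaining characters: "pnp"
Concatenate remaining + first: "pnp" + "fjeb" = "pnpfjeb"

pnpfjeb


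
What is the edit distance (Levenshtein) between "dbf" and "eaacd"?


Computing edit distance: "dbf" -> "eaacd"
DP table:
           e    a    a    c    d
      0    1    2    3    4    5
  d   1    1    2    3    4    4
  b   2    2    2    3    4    5
  f   3    3    3    3    4    5
Edit distance = dp[3][5] = 5

5


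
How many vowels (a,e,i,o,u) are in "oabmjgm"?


Input: oabmjgm
Checking each character:
  'o' at position 0: vowel (running total: 1)
  'a' at position 1: vowel (running total: 2)
  'b' at position 2: consonant
  'm' at position 3: consonant
  'j' at position 4: consonant
  'g' at position 5: consonant
  'm' at position 6: consonant
Total vowels: 2

2


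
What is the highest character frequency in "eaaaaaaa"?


Input: eaaaaaaa
Character counts:
  'a': 7
  'e': 1
Maximum frequency: 7

7


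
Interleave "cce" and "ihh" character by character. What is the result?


Interleaving "cce" and "ihh":
  Position 0: 'c' from first, 'i' from second => "ci"
  Position 1: 'c' from first, 'h' from second => "ch"
  Position 2: 'e' from first, 'h' from second => "eh"
Result: cicheh

cicheh


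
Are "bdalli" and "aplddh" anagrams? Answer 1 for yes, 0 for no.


Strings: "bdalli", "aplddh"
Sorted first:  abdill
Sorted second: addhlp
Differ at position 1: 'b' vs 'd' => not anagrams

0


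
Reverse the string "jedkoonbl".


Input: jedkoonbl
Reading characters right to left:
  Position 8: 'l'
  Position 7: 'b'
  Position 6: 'n'
  Position 5: 'o'
  Position 4: 'o'
  Position 3: 'k'
  Position 2: 'd'
  Position 1: 'e'
  Position 0: 'j'
Reversed: lbnookdej

lbnookdej


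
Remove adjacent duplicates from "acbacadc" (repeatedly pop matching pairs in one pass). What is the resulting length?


Input: acbacadc
Stack-based adjacent duplicate removal:
  Read 'a': push. Stack: a
  Read 'c': push. Stack: ac
  Read 'b': push. Stack: acb
  Read 'a': push. Stack: acba
  Read 'c': push. Stack: acbac
  Read 'a': push. Stack: acbaca
  Read 'd': push. Stack: acbacad
  Read 'c': push. Stack: acbacadc
Final stack: "acbacadc" (length 8)

8


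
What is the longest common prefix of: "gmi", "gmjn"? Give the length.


Words: gmi, gmjn
  Position 0: all 'g' => match
  Position 1: all 'm' => match
  Position 2: ('i', 'j') => mismatch, stop
LCP = "gm" (length 2)

2


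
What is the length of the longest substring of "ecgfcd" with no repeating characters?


Input: "ecgfcd"
Sliding window (track last position of each char):
  Position 0 ('e'): window [0,0] length 1 -- new best
  Position 1 ('c'): window [0,1] length 2 -- new best
  Position 2 ('g'): window [0,2] length 3 -- new best
  Position 3 ('f'): window [0,3] length 4 -- new best
  Position 4 ('c'): repeat (last at 1), move window start to 2
  Position 4 ('c'): window [2,4] length 3
  Position 5 ('d'): window [2,5] length 4
Longest substring with no repeats: "ecgf" with length 4

4


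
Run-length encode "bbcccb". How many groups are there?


Input: bbcccb
Scanning for consecutive runs:
  Group 1: 'b' x 2 (positions 0-1)
  Group 2: 'c' x 3 (positions 2-4)
  Group 3: 'b' x 1 (positions 5-5)
Total groups: 3

3


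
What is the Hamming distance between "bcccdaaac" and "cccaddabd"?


Comparing "bcccdaaac" and "cccaddabd" position by position:
  Position 0: 'b' vs 'c' => differ
  Position 1: 'c' vs 'c' => same
  Position 2: 'c' vs 'c' => same
  Position 3: 'c' vs 'a' => differ
  Position 4: 'd' vs 'd' => same
  Position 5: 'a' vs 'd' => differ
  Position 6: 'a' vs 'a' => same
  Position 7: 'a' vs 'b' => differ
  Position 8: 'c' vs 'd' => differ
Total differences (Hamming distance): 5

5


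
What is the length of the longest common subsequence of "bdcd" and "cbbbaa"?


LCS of "bdcd" and "cbbbaa"
DP table:
           c    b    b    b    a    a
      0    0    0    0    0    0    0
  b   0    0    1    1    1    1    1
  d   0    0    1    1    1    1    1
  c   0    1    1    1    1    1    1
  d   0    1    1    1    1    1    1
LCS length = dp[4][6] = 1

1


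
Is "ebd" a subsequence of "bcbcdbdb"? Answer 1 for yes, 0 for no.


Check if "ebd" is a subsequence of "bcbcdbdb"
Greedy scan:
  Position 0 ('b'): no match needed
  Position 1 ('c'): no match needed
  Position 2 ('b'): no match needed
  Position 3 ('c'): no match needed
  Position 4 ('d'): no match needed
  Position 5 ('b'): no match needed
  Position 6 ('d'): no match needed
  Position 7 ('b'): no match needed
Only matched 0/3 characters => not a subsequence

0


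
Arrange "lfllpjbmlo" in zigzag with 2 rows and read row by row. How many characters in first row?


Zigzag "lfllpjbmlo" into 2 rows:
Placing characters:
  'l' => row 0
  'f' => row 1
  'l' => row 0
  'l' => row 1
  'p' => row 0
  'j' => row 1
  'b' => row 0
  'm' => row 1
  'l' => row 0
  'o' => row 1
Rows:
  Row 0: "llpbl"
  Row 1: "fljmo"
First row length: 5

5


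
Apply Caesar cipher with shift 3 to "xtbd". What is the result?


Caesar cipher: shift "xtbd" by 3
  'x' (pos 23) + 3 = pos 0 = 'a'
  't' (pos 19) + 3 = pos 22 = 'w'
  'b' (pos 1) + 3 = pos 4 = 'e'
  'd' (pos 3) + 3 = pos 6 = 'g'
Result: aweg

aweg


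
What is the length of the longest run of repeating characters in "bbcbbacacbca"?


Input: "bbcbbacacbca"
Scanning for longest run:
  Position 1 ('b'): continues run of 'b', length=2
  Position 2 ('c'): new char, reset run to 1
  Position 3 ('b'): new char, reset run to 1
  Position 4 ('b'): continues run of 'b', length=2
  Position 5 ('a'): new char, reset run to 1
  Position 6 ('c'): new char, reset run to 1
  Position 7 ('a'): new char, reset run to 1
  Position 8 ('c'): new char, reset run to 1
  Position 9 ('b'): new char, reset run to 1
  Position 10 ('c'): new char, reset run to 1
  Position 11 ('a'): new char, reset run to 1
Longest run: 'b' with length 2

2


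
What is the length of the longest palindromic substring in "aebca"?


Input: "aebca"
Checking substrings for palindromes:
  No multi-char palindromic substrings found
Longest palindromic substring: "a" with length 1

1


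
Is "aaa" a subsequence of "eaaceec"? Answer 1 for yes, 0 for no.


Check if "aaa" is a subsequence of "eaaceec"
Greedy scan:
  Position 0 ('e'): no match needed
  Position 1 ('a'): matches sub[0] = 'a'
  Position 2 ('a'): matches sub[1] = 'a'
  Position 3 ('c'): no match needed
  Position 4 ('e'): no match needed
  Position 5 ('e'): no match needed
  Position 6 ('c'): no match needed
Only matched 2/3 characters => not a subsequence

0


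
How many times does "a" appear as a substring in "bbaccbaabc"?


Searching for "a" in "bbaccbaabc"
Scanning each position:
  Position 0: "b" => no
  Position 1: "b" => no
  Position 2: "a" => MATCH
  Position 3: "c" => no
  Position 4: "c" => no
  Position 5: "b" => no
  Position 6: "a" => MATCH
  Position 7: "a" => MATCH
  Position 8: "b" => no
  Position 9: "c" => no
Total occurrences: 3

3


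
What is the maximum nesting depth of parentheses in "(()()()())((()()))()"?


Input: "(()()()())((()()))()"
Tracking depth:
  Position 0 '(': depth becomes 1
  Position 1 '(': depth becomes 2
  Position 2 ')': depth becomes 1
  Position 3 '(': depth becomes 2
  Position 4 ')': depth becomes 1
  Position 5 '(': depth becomes 2
  Position 6 ')': depth becomes 1
  Position 7 '(': depth becomes 2
  Position 8 ')': depth becomes 1
  Position 9 ')': depth becomes 0
  Position 10 '(': depth becomes 1
  Position 11 '(': depth becomes 2
  Position 12 '(': depth becomes 3
  Position 13 ')': depth becomes 2
  Position 14 '(': depth becomes 3
  Position 15 ')': depth becomes 2
  Position 16 ')': depth becomes 1
  Position 17 ')': depth becomes 0
  Position 18 '(': depth becomes 1
  Position 19 ')': depth becomes 0
Maximum depth reached: 3

3


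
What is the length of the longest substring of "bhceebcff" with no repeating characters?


Input: "bhceebcff"
Sliding window (track last position of each char):
  Position 0 ('b'): window [0,0] length 1 -- new best
  Position 1 ('h'): window [0,1] length 2 -- new best
  Position 2 ('c'): window [0,2] length 3 -- new best
  Position 3 ('e'): window [0,3] length 4 -- new best
  Position 4 ('e'): repeat (last at 3), move window start to 4
  Position 4 ('e'): window [4,4] length 1
  Position 5 ('b'): window [4,5] length 2
  Position 6 ('c'): window [4,6] length 3
  Position 7 ('f'): window [4,7] length 4
  Position 8 ('f'): repeat (last at 7), move window start to 8
  Position 8 ('f'): window [8,8] length 1
Longest substring with no repeats: "bhce" with length 4

4


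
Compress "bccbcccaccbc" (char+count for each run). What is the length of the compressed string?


Input: bccbcccaccbc
Runs:
  'b' x 1 => "b1"
  'c' x 2 => "c2"
  'b' x 1 => "b1"
  'c' x 3 => "c3"
  'a' x 1 => "a1"
  'c' x 2 => "c2"
  'b' x 1 => "b1"
  'c' x 1 => "c1"
Compressed: "b1c2b1c3a1c2b1c1"
Compressed length: 16

16


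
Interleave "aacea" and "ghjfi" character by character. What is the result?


Interleaving "aacea" and "ghjfi":
  Position 0: 'a' from first, 'g' from second => "ag"
  Position 1: 'a' from first, 'h' from second => "ah"
  Position 2: 'c' from first, 'j' from second => "cj"
  Position 3: 'e' from first, 'f' from second => "ef"
  Position 4: 'a' from first, 'i' from second => "ai"
Result: agahcjefai

agahcjefai


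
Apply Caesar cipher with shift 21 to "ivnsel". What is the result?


Caesar cipher: shift "ivnsel" by 21
  'i' (pos 8) + 21 = pos 3 = 'd'
  'v' (pos 21) + 21 = pos 16 = 'q'
  'n' (pos 13) + 21 = pos 8 = 'i'
  's' (pos 18) + 21 = pos 13 = 'n'
  'e' (pos 4) + 21 = pos 25 = 'z'
  'l' (pos 11) + 21 = pos 6 = 'g'
Result: dqinzg

dqinzg


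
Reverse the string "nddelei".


Input: nddelei
Reading characters right to left:
  Position 6: 'i'
  Position 5: 'e'
  Position 4: 'l'
  Position 3: 'e'
  Position 2: 'd'
  Position 1: 'd'
  Position 0: 'n'
Reversed: ieleddn

ieleddn


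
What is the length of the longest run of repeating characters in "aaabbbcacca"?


Input: "aaabbbcacca"
Scanning for longest run:
  Position 1 ('a'): continues run of 'a', length=2
  Position 2 ('a'): continues run of 'a', length=3
  Position 3 ('b'): new char, reset run to 1
  Position 4 ('b'): continues run of 'b', length=2
  Position 5 ('b'): continues run of 'b', length=3
  Position 6 ('c'): new char, reset run to 1
  Position 7 ('a'): new char, reset run to 1
  Position 8 ('c'): new char, reset run to 1
  Position 9 ('c'): continues run of 'c', length=2
  Position 10 ('a'): new char, reset run to 1
Longest run: 'a' with length 3

3


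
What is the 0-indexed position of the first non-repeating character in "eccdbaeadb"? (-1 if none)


Input: eccdbaeadb
Character frequencies:
  'a': 2
  'b': 2
  'c': 2
  'd': 2
  'e': 2
Scanning left to right for freq == 1:
  Position 0 ('e'): freq=2, skip
  Position 1 ('c'): freq=2, skip
  Position 2 ('c'): freq=2, skip
  Position 3 ('d'): freq=2, skip
  Position 4 ('b'): freq=2, skip
  Position 5 ('a'): freq=2, skip
  Position 6 ('e'): freq=2, skip
  Position 7 ('a'): freq=2, skip
  Position 8 ('d'): freq=2, skip
  Position 9 ('b'): freq=2, skip
  No unique character found => answer = -1

-1


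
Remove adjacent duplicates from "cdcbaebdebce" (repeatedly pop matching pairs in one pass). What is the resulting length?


Input: cdcbaebdebce
Stack-based adjacent duplicate removal:
  Read 'c': push. Stack: c
  Read 'd': push. Stack: cd
  Read 'c': push. Stack: cdc
  Read 'b': push. Stack: cdcb
  Read 'a': push. Stack: cdcba
  Read 'e': push. Stack: cdcbae
  Read 'b': push. Stack: cdcbaeb
  Read 'd': push. Stack: cdcbaebd
  Read 'e': push. Stack: cdcbaebde
  Read 'b': push. Stack: cdcbaebdeb
  Read 'c': push. Stack: cdcbaebdebc
  Read 'e': push. Stack: cdcbaebdebce
Final stack: "cdcbaebdebce" (length 12)

12


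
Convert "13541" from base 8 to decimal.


Input: "13541" in base 8
Positional expansion:
  Digit '1' (value 1) x 8^4 = 4096
  Digit '3' (value 3) x 8^3 = 1536
  Digit '5' (value 5) x 8^2 = 320
  Digit '4' (value 4) x 8^1 = 32
  Digit '1' (value 1) x 8^0 = 1
Sum = 5985

5985


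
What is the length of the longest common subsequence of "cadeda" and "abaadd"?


LCS of "cadeda" and "abaadd"
DP table:
           a    b    a    a    d    d
      0    0    0    0    0    0    0
  c   0    0    0    0    0    0    0
  a   0    1    1    1    1    1    1
  d   0    1    1    1    1    2    2
  e   0    1    1    1    1    2    2
  d   0    1    1    1    1    2    3
  a   0    1    1    2    2    2    3
LCS length = dp[6][6] = 3

3


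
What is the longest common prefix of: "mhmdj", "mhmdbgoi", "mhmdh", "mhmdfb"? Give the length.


Words: mhmdj, mhmdbgoi, mhmdh, mhmdfb
  Position 0: all 'm' => match
  Position 1: all 'h' => match
  Position 2: all 'm' => match
  Position 3: all 'd' => match
  Position 4: ('j', 'b', 'h', 'f') => mismatch, stop
LCP = "mhmd" (length 4)

4


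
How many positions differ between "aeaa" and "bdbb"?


Comparing "aeaa" and "bdbb" position by position:
  Position 0: 'a' vs 'b' => DIFFER
  Position 1: 'e' vs 'd' => DIFFER
  Position 2: 'a' vs 'b' => DIFFER
  Position 3: 'a' vs 'b' => DIFFER
Positions that differ: 4

4
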